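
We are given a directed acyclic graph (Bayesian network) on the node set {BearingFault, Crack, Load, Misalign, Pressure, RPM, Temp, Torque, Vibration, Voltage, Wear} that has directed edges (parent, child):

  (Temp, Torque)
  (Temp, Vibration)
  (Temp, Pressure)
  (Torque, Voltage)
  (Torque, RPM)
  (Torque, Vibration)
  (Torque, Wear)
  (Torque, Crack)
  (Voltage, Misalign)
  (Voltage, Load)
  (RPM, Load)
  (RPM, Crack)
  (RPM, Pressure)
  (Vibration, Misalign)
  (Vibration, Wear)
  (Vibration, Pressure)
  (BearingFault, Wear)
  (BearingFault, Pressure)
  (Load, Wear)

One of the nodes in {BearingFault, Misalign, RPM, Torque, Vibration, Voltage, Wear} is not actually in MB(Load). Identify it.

Misalign

A node's Markov blanket = Pa ∪ Ch ∪ (parents of Ch other than the node itself).
Load has parents RPM, Voltage.
Load's children: Wear.
Co-parents of Load (other parents of its children):
  Wear also has parents BearingFault, Torque, Vibration.
MB(Load) = {BearingFault, RPM, Torque, Vibration, Voltage, Wear}.
Misalign is neither a parent, child, nor co-parent of Load, so it does not belong.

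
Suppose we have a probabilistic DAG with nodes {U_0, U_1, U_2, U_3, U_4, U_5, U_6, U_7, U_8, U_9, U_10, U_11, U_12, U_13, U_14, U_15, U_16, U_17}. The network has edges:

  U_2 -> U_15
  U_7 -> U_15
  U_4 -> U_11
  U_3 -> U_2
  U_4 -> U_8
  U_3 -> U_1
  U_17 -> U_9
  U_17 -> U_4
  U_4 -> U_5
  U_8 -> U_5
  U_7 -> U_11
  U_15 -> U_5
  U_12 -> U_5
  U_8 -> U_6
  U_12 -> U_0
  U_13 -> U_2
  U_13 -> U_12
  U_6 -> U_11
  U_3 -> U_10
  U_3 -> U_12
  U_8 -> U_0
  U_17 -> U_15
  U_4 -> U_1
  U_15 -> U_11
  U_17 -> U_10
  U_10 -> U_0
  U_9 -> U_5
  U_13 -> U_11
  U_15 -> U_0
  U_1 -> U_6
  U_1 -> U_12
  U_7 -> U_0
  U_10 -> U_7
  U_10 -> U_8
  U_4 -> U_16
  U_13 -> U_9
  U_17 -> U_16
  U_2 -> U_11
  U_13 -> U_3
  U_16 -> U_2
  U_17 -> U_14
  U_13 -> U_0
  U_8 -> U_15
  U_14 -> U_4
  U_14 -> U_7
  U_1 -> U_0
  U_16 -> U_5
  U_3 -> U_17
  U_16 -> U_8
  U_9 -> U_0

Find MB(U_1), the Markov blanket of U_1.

{U_0, U_3, U_4, U_6, U_7, U_8, U_9, U_10, U_12, U_13, U_15}

U_1's children: U_0, U_6, U_12.
U_1 has parents U_3, U_4.
Other parents of U_1's children:
  U_12 also has parents U_3, U_13.
  parents(U_0) \ {U_1} = {U_7, U_8, U_9, U_10, U_12, U_13, U_15}.
  U_6's other parent is U_8.
MB(U_1) = {U_0, U_3, U_4, U_6, U_7, U_8, U_9, U_10, U_12, U_13, U_15}.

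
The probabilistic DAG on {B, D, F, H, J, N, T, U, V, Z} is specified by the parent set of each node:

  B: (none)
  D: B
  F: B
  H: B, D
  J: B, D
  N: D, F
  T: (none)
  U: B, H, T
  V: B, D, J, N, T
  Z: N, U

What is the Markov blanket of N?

The Markov blanket of a node is its parents, its children, and the other parents of its children.
N's parents: D, F.
N's children: V, Z.
Parents of each child, excluding N:
  V: B, D, J, T
  Z: U
Taking the union gives {B, D, F, J, T, U, V, Z}.

{B, D, F, J, T, U, V, Z}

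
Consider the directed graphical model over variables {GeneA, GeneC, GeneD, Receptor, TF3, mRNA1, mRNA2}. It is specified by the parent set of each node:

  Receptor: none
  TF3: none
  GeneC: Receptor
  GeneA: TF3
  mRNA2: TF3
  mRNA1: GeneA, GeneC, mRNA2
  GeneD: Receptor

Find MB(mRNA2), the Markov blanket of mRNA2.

By definition, MB(mRNA2) is built from mRNA2's parents, mRNA2's children, and the co-parents of mRNA2.
mRNA2's parents: TF3.
Children of mRNA2: mRNA1.
For each child, the remaining parents (spouses of mRNA2):
  parents(mRNA1) \ {mRNA2} = {GeneA, GeneC}.
Union: {TF3} ∪ {mRNA1} ∪ {GeneA, GeneC} = {GeneA, GeneC, TF3, mRNA1}.

{GeneA, GeneC, TF3, mRNA1}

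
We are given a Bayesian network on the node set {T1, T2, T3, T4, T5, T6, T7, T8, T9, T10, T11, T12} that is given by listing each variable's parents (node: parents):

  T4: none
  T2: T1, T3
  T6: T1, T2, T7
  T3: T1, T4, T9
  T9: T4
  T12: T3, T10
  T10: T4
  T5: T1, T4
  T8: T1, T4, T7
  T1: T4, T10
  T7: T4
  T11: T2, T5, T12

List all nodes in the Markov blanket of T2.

Recall MB(v) = parents ∪ children ∪ spouses, where spouses are the other parents of v's children.
T2's children: T6, T11.
T2's parents: T1, T3.
Parents of each child, excluding T2:
  parents(T6) \ {T2} = {T1, T7}.
  T11's other parents are T5, T12.
So the Markov blanket of T2 is {T1, T3, T5, T6, T7, T11, T12}.

{T1, T3, T5, T6, T7, T11, T12}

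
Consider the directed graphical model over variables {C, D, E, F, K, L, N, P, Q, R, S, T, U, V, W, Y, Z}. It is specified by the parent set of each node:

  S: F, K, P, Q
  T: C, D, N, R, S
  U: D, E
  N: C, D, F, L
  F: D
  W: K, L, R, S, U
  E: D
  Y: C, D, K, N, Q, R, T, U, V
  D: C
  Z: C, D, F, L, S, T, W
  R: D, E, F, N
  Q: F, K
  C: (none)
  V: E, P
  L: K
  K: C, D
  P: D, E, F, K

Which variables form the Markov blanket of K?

Parents of K: C, D.
K has children L, P, Q, S, W, Y.
Parents of each child, excluding K:
  L: —
  P: D, E, F
  Q: F
  S: F, P, Q
  W: L, R, S, U
  Y: C, D, N, Q, R, T, U, V
MB(K) = {C, D, E, F, L, N, P, Q, R, S, T, U, V, W, Y}.

{C, D, E, F, L, N, P, Q, R, S, T, U, V, W, Y}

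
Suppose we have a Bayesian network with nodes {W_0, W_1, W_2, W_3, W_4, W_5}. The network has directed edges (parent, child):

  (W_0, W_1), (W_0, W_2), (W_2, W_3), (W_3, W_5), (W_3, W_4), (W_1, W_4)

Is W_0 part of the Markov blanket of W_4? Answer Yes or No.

No

A node's Markov blanket = Pa ∪ Ch ∪ (parents of Ch other than the node itself).
Parents of W_4: W_1, W_3.
W_4 has no children.
With no children, W_4 has no spouses; the co-parent set is empty.
MB(W_4) = {W_1, W_3}; W_0 is not in this set.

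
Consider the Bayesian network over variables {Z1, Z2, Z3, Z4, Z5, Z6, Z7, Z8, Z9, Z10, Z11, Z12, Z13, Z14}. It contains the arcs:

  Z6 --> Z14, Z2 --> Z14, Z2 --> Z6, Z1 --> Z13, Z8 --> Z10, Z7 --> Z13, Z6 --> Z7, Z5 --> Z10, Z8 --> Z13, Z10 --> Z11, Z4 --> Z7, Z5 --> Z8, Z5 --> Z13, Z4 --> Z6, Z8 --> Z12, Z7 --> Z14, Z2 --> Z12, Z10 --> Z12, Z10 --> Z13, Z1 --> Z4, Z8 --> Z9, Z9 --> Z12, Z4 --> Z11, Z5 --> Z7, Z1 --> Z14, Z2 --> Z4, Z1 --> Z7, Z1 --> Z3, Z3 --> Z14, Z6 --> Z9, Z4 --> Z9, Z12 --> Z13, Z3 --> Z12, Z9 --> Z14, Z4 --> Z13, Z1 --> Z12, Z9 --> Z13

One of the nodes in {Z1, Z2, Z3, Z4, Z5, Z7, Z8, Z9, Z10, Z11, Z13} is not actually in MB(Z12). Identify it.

The Markov blanket of a node is its parents, its children, and the other parents of its children.
Ch(Z12) = {Z13}.
Parents of Z12: Z1, Z2, Z3, Z8, Z9, Z10.
For each child, the remaining parents (spouses of Z12):
  Z13's other parents are Z1, Z4, Z5, Z7, Z8, Z9, Z10.
MB(Z12) = {Z1, Z2, Z3, Z4, Z5, Z7, Z8, Z9, Z10, Z13}.
Z11 is neither a parent, child, nor co-parent of Z12, so it does not belong.

Z11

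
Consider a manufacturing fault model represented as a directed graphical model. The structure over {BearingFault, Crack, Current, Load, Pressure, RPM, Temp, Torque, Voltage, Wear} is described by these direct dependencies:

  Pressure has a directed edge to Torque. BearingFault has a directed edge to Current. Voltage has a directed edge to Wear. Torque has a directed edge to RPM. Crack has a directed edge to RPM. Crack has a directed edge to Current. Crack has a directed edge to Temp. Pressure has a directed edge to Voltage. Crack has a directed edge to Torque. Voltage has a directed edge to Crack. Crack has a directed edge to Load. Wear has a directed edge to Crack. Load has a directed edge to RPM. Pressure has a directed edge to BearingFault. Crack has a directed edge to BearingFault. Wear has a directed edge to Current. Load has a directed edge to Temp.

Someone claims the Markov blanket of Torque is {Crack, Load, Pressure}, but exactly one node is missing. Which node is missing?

RPM

Torque has child RPM.
Torque's parents: Crack, Pressure.
Other parents of Torque's children:
  parents(RPM) \ {Torque} = {Crack, Load}.
MB(Torque) = {Crack, Load, Pressure, RPM}.
Comparing with the claimed set, RPM is missing.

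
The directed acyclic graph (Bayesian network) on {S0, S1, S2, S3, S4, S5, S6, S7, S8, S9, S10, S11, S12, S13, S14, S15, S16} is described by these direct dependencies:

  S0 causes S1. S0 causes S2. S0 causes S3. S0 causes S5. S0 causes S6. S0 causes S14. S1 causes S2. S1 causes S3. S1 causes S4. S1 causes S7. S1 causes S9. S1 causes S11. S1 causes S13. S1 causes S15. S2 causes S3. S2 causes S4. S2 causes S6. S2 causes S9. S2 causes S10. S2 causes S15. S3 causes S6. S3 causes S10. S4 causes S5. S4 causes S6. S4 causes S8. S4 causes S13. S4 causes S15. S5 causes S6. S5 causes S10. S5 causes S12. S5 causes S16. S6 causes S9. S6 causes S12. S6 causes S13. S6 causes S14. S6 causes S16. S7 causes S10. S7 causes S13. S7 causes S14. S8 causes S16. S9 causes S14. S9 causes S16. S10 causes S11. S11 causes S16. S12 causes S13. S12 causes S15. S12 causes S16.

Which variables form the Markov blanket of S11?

{S1, S5, S6, S8, S9, S10, S12, S16}

Recall MB(v) = parents ∪ children ∪ spouses, where spouses are the other parents of v's children.
S11's parents: S1, S10.
Children of S11: S16.
Parents of each child, excluding S11:
  S16's other parents are S5, S6, S8, S9, S12.
MB(S11) = {S1, S5, S6, S8, S9, S10, S12, S16}.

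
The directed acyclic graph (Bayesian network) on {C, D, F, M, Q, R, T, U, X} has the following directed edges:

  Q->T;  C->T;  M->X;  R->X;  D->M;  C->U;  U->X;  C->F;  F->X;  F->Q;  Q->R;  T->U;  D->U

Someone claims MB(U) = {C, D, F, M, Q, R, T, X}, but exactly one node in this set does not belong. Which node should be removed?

Q

The Markov blanket of a node is its parents, its children, and the other parents of its children.
Parents of U: C, D, T.
Children of U: X.
Co-parents of U (other parents of its children):
  parents(X) \ {U} = {F, M, R}.
MB(U) = {C, D, F, M, R, T, X}.
Q is neither a parent, child, nor co-parent of U, so it does not belong.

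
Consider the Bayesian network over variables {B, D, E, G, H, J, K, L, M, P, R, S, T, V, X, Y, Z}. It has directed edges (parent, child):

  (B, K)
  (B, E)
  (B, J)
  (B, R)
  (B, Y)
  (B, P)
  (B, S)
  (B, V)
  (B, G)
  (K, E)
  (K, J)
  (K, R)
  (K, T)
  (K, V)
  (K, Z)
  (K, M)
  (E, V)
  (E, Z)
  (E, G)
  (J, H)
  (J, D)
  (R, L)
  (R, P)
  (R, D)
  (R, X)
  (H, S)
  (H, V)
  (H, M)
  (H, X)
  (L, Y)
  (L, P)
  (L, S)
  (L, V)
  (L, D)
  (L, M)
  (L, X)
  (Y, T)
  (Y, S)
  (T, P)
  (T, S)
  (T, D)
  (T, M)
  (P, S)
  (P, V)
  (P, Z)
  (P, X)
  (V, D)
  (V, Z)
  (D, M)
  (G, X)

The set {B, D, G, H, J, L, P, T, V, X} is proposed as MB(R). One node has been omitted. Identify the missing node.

K

R has parents B, K.
R has children D, L, P, X.
For each child, the remaining parents (spouses of R):
  L has no other parent.
  P's other parents are B, L, T.
  D also has parents J, L, T, V.
  X's other parents are G, H, L, P.
MB(R) = {B, D, G, H, J, K, L, P, T, V, X}.
Comparing with the claimed set, K is missing.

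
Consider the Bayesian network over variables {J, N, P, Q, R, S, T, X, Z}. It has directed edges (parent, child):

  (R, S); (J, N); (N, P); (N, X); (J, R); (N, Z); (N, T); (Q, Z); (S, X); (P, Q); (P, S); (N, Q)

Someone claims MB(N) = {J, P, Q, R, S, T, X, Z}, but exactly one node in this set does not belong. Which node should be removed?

Recall MB(v) = parents ∪ children ∪ spouses, where spouses are the other parents of v's children.
Ch(N) = {P, Q, T, X, Z}.
Pa(N) = {J}.
Parents of each child, excluding N:
  P: —
  Q: P
  T: —
  X: S
  Z: Q
MB(N) = {J, P, Q, S, T, X, Z}.
R is neither a parent, child, nor co-parent of N, so it does not belong.

R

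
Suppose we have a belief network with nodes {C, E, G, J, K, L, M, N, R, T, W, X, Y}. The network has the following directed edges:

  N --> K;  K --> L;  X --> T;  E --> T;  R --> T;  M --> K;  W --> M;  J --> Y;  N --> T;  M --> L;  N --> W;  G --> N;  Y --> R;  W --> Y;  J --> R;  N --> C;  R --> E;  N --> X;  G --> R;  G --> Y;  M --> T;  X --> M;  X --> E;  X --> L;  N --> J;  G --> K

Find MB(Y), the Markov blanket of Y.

The Markov blanket of a node is its parents, its children, and the other parents of its children.
Children of Y: R.
Y has parents G, J, W.
Other parents of Y's children:
  R's other parents are G, J.
Taking the union gives {G, J, R, W}.

{G, J, R, W}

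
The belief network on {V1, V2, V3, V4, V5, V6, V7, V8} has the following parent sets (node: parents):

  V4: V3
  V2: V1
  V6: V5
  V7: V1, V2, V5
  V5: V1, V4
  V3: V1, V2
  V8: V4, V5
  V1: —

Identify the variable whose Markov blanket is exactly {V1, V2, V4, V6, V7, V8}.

The target node must have every member of {V1, V2, V4, V6, V7, V8} as a parent, child, or co-parent, and no others.
Parents of V5: V1, V4; children: V6, V7, V8; co-parents: V1, V2, V4.
These exactly cover the given set, so the node is V5.

V5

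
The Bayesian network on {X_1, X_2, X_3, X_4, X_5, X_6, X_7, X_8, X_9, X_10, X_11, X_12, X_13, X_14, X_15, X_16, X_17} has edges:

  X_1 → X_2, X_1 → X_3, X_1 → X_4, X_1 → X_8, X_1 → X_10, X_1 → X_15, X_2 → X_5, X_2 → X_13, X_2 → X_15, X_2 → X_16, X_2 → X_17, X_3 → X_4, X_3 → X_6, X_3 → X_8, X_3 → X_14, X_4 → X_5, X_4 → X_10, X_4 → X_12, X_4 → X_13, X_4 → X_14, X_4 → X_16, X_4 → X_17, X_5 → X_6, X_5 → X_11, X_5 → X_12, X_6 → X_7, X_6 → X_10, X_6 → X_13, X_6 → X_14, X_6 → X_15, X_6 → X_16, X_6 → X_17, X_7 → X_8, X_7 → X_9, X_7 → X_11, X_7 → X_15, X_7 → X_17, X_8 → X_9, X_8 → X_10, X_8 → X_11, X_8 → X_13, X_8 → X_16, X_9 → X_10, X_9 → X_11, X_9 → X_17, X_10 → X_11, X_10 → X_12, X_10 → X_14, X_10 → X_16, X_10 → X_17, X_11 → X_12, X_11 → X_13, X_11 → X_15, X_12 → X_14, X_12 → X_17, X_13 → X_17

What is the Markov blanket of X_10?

{X_1, X_2, X_3, X_4, X_5, X_6, X_7, X_8, X_9, X_11, X_12, X_13, X_14, X_16, X_17}

X_10's parents: X_1, X_4, X_6, X_8, X_9.
Children of X_10: X_11, X_12, X_14, X_16, X_17.
For each child, the remaining parents (spouses of X_10):
  parents(X_11) \ {X_10} = {X_5, X_7, X_8, X_9}.
  parents(X_12) \ {X_10} = {X_4, X_5, X_11}.
  parents(X_14) \ {X_10} = {X_3, X_4, X_6, X_12}.
  X_16 also has parents X_2, X_4, X_6, X_8.
  parents(X_17) \ {X_10} = {X_2, X_4, X_6, X_7, X_9, X_12, X_13}.
So the Markov blanket of X_10 is {X_1, X_2, X_3, X_4, X_5, X_6, X_7, X_8, X_9, X_11, X_12, X_13, X_14, X_16, X_17}.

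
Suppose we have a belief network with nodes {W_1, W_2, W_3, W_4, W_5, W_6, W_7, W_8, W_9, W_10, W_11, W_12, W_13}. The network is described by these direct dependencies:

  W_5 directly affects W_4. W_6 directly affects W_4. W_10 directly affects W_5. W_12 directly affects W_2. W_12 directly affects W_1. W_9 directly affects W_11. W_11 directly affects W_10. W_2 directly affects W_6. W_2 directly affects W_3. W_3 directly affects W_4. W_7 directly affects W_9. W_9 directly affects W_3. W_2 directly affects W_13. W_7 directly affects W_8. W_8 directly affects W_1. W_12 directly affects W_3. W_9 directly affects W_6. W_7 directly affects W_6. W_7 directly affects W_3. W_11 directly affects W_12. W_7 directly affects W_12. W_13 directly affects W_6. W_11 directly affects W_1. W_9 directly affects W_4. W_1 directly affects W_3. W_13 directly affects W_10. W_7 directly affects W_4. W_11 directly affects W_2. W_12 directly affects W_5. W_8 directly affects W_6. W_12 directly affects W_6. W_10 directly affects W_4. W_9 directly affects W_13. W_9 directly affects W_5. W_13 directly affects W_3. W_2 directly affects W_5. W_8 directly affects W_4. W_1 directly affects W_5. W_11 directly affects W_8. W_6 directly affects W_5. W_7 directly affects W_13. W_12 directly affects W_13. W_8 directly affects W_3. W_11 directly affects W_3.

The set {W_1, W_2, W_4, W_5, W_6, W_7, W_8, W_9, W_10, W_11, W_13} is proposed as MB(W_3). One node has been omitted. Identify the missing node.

W_12

Pa(W_3) = {W_1, W_2, W_7, W_8, W_9, W_11, W_12, W_13}.
Children of W_3: W_4.
Other parents of W_3's children:
  W_4: W_5, W_6, W_7, W_8, W_9, W_10
MB(W_3) = {W_1, W_2, W_4, W_5, W_6, W_7, W_8, W_9, W_10, W_11, W_12, W_13}.
Comparing with the claimed set, W_12 is missing.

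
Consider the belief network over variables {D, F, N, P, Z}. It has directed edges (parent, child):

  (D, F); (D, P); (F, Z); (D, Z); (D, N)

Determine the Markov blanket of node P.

By definition, MB(P) is built from P's parents, P's children, and the co-parents of P.
P's children: none.
Parents of P: D.
P has no children, so there are no co-parents.
Taking the union gives {D}.

{D}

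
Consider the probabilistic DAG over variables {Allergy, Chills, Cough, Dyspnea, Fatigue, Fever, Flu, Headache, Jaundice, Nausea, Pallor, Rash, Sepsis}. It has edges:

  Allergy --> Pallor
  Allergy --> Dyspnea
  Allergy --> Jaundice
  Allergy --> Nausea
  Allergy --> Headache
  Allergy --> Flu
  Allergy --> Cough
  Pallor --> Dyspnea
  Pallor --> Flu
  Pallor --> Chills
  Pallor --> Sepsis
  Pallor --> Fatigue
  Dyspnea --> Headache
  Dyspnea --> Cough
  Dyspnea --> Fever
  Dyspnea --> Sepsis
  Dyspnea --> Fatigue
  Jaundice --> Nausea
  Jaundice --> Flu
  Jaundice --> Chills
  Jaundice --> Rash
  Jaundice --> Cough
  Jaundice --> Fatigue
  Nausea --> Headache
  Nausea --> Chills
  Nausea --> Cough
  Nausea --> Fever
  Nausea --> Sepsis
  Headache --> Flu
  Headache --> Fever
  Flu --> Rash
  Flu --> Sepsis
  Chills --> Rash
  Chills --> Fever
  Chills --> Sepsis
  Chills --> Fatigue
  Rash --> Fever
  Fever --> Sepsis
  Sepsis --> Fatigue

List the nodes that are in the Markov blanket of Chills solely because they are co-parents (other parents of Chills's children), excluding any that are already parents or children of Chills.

{Dyspnea, Flu, Headache}

Children of Chills: Fatigue, Fever, Rash, Sepsis.
  Rash also has parents Flu, Jaundice.
  parents(Fever) \ {Chills} = {Dyspnea, Headache, Nausea, Rash}.
  parents(Sepsis) \ {Chills} = {Dyspnea, Fever, Flu, Nausea, Pallor}.
  Fatigue's other parents are Dyspnea, Jaundice, Pallor, Sepsis.
Excluding nodes already adjacent to Chills (Fatigue, Fever, Jaundice, Nausea, Pallor, Rash, Sepsis), the co-parent-only contribution is {Dyspnea, Flu, Headache}.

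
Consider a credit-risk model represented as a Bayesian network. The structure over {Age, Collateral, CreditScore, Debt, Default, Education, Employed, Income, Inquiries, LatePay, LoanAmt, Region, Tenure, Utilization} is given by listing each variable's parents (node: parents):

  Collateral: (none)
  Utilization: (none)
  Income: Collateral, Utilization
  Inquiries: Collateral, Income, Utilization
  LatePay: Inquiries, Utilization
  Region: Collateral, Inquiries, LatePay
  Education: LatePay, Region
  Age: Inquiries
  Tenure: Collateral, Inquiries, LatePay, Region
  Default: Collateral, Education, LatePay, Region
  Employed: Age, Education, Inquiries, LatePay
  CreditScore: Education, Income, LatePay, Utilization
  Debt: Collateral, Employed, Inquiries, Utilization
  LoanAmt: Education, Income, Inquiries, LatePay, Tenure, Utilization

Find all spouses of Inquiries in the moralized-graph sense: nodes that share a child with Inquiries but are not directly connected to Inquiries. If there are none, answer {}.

Children of Inquiries: Age, Debt, Employed, LatePay, LoanAmt, Region, Tenure.
  LatePay: Utilization
  Region: Collateral, LatePay
  Age: —
  Tenure: Collateral, LatePay, Region
  Employed: Age, Education, LatePay
  Debt: Collateral, Employed, Utilization
  LoanAmt: Education, Income, LatePay, Tenure, Utilization
Excluding nodes already adjacent to Inquiries (Age, Collateral, Debt, Employed, Income, LatePay, LoanAmt, Region, Tenure, Utilization), the co-parent-only contribution is {Education}.

{Education}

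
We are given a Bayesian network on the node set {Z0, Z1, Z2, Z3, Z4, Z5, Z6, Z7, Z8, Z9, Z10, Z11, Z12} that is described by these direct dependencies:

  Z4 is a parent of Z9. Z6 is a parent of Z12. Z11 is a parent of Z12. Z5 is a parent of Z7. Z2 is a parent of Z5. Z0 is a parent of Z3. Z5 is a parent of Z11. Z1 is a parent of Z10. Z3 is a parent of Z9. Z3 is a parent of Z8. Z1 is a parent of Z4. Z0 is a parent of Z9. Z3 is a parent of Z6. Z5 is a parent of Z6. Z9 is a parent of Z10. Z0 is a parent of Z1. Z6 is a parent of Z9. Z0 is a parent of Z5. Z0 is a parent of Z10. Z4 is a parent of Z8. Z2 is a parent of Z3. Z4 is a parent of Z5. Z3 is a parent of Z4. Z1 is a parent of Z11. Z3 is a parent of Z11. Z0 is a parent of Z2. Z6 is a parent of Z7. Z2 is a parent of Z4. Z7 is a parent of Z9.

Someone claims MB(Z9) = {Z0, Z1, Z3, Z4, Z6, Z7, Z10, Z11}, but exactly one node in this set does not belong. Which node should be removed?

By definition, MB(Z9) is built from Z9's parents, Z9's children, and the co-parents of Z9.
Z9 has child Z10.
Z9's parents: Z0, Z3, Z4, Z6, Z7.
For each child, the remaining parents (spouses of Z9):
  Z10: Z0, Z1
MB(Z9) = {Z0, Z1, Z3, Z4, Z6, Z7, Z10}.
Z11 is neither a parent, child, nor co-parent of Z9, so it does not belong.

Z11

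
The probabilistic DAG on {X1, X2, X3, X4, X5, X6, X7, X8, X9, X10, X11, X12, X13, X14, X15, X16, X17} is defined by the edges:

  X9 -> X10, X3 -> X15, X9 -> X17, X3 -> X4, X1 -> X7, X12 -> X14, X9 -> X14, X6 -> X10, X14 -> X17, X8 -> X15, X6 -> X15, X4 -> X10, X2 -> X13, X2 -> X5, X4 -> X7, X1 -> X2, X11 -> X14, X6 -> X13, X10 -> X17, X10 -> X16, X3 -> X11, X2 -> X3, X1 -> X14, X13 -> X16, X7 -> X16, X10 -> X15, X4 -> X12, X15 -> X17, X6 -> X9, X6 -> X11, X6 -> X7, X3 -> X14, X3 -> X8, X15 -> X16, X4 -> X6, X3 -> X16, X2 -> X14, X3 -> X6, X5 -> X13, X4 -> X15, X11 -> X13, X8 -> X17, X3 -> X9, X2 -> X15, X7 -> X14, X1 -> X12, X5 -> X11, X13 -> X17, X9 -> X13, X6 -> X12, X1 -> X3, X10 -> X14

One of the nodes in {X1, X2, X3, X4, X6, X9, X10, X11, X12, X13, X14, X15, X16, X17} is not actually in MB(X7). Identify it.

A node's Markov blanket = Pa ∪ Ch ∪ (parents of Ch other than the node itself).
Children of X7: X14, X16.
X7 has parents X1, X4, X6.
Parents of each child, excluding X7:
  X14 also has parents X1, X2, X3, X9, X10, X11, X12.
  X16's other parents are X3, X10, X13, X15.
MB(X7) = {X1, X2, X3, X4, X6, X9, X10, X11, X12, X13, X14, X15, X16}.
X17 is neither a parent, child, nor co-parent of X7, so it does not belong.

X17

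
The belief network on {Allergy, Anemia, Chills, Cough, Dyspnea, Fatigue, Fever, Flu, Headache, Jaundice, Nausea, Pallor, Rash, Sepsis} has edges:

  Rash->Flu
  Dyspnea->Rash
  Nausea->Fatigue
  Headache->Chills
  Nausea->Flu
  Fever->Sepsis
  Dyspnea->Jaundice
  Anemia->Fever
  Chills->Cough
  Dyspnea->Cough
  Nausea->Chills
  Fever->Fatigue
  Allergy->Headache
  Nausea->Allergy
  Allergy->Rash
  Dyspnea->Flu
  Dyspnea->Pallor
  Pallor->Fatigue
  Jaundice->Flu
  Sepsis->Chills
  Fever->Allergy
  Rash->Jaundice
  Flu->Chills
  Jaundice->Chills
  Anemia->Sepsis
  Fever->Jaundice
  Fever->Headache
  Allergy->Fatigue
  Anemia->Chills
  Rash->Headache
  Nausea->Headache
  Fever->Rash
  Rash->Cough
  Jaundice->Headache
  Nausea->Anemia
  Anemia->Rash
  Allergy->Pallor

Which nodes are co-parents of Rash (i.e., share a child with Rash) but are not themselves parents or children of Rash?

Children of Rash: Cough, Flu, Headache, Jaundice.
  Jaundice also has parents Dyspnea, Fever.
  Headache also has parents Allergy, Fever, Jaundice, Nausea.
  Flu also has parents Dyspnea, Jaundice, Nausea.
  Cough's other parents are Chills, Dyspnea.
Excluding nodes already adjacent to Rash (Allergy, Anemia, Cough, Dyspnea, Fever, Flu, Headache, Jaundice), the co-parent-only contribution is {Chills, Nausea}.

{Chills, Nausea}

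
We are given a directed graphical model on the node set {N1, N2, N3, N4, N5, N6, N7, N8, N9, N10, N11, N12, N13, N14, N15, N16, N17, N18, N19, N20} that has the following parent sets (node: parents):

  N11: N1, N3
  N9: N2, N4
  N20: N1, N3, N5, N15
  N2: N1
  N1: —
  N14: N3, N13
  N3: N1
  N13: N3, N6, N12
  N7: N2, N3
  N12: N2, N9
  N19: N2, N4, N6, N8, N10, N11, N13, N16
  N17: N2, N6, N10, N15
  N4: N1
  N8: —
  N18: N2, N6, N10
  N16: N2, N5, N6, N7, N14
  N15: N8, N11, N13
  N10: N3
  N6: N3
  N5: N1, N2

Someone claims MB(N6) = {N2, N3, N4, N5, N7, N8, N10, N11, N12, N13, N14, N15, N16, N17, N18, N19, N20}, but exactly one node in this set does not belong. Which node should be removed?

N20

N6 has children N13, N16, N17, N18, N19.
Parents of N6: N3.
Other parents of N6's children:
  N13's other parents are N3, N12.
  parents(N16) \ {N6} = {N2, N5, N7, N14}.
  parents(N17) \ {N6} = {N2, N10, N15}.
  parents(N18) \ {N6} = {N2, N10}.
  N19 also has parents N2, N4, N8, N10, N11, N13, N16.
MB(N6) = {N2, N3, N4, N5, N7, N8, N10, N11, N12, N13, N14, N15, N16, N17, N18, N19}.
N20 is neither a parent, child, nor co-parent of N6, so it does not belong.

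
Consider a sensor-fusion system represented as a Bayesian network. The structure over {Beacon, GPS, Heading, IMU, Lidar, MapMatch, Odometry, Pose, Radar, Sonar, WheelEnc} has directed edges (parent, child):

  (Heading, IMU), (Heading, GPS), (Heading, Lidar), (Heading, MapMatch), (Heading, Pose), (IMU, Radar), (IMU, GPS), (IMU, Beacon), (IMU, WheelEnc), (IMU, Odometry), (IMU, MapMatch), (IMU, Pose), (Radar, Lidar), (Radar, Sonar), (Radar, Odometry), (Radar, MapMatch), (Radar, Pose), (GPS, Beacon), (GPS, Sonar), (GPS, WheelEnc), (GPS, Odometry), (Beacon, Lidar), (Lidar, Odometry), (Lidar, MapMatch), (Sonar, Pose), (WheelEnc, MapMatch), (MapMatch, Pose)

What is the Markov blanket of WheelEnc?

Recall MB(v) = parents ∪ children ∪ spouses, where spouses are the other parents of v's children.
Parents of WheelEnc: GPS, IMU.
WheelEnc has child MapMatch.
Co-parents of WheelEnc (other parents of its children):
  parents(MapMatch) \ {WheelEnc} = {Heading, IMU, Lidar, Radar}.
Union: {GPS, IMU} ∪ {MapMatch} ∪ {Heading, IMU, Lidar, Radar} = {GPS, Heading, IMU, Lidar, MapMatch, Radar}.

{GPS, Heading, IMU, Lidar, MapMatch, Radar}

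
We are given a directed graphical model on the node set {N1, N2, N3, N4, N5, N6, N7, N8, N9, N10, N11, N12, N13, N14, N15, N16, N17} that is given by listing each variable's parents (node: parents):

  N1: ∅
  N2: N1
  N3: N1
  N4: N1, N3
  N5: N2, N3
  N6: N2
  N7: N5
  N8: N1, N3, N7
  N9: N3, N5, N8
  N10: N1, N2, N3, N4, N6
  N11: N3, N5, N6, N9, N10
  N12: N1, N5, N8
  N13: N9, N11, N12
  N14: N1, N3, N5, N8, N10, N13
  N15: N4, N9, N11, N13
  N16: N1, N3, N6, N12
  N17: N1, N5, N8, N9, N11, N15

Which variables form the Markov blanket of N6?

By definition, MB(N6) is built from N6's parents, N6's children, and the co-parents of N6.
Parents of N6: N2.
Ch(N6) = {N10, N11, N16}.
Parents of each child, excluding N6:
  N10's other parents are N1, N2, N3, N4.
  N11 also has parents N3, N5, N9, N10.
  N16 also has parents N1, N3, N12.
MB(N6) = {N1, N2, N3, N4, N5, N9, N10, N11, N12, N16}.

{N1, N2, N3, N4, N5, N9, N10, N11, N12, N16}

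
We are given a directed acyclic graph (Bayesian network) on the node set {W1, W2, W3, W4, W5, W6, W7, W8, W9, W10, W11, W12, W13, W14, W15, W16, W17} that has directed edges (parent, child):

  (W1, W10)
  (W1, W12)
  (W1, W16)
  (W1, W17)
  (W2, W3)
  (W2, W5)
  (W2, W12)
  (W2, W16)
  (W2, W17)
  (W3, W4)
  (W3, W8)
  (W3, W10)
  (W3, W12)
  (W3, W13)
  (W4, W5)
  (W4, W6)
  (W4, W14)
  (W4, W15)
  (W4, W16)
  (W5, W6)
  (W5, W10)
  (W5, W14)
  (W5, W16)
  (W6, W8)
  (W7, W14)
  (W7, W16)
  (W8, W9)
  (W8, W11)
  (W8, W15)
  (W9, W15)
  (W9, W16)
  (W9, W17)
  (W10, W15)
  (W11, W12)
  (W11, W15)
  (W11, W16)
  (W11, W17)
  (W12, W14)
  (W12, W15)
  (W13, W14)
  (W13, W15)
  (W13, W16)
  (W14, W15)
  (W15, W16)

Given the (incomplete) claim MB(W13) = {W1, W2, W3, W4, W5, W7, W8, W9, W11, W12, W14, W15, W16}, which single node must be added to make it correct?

W10

A node's Markov blanket = Pa ∪ Ch ∪ (parents of Ch other than the node itself).
Parents of W13: W3.
W13 has children W14, W15, W16.
Parents of each child, excluding W13:
  W14: W4, W5, W7, W12
  W15: W4, W8, W9, W10, W11, W12, W14
  W16: W1, W2, W4, W5, W7, W9, W11, W15
MB(W13) = {W1, W2, W3, W4, W5, W7, W8, W9, W10, W11, W12, W14, W15, W16}.
Comparing with the claimed set, W10 is missing.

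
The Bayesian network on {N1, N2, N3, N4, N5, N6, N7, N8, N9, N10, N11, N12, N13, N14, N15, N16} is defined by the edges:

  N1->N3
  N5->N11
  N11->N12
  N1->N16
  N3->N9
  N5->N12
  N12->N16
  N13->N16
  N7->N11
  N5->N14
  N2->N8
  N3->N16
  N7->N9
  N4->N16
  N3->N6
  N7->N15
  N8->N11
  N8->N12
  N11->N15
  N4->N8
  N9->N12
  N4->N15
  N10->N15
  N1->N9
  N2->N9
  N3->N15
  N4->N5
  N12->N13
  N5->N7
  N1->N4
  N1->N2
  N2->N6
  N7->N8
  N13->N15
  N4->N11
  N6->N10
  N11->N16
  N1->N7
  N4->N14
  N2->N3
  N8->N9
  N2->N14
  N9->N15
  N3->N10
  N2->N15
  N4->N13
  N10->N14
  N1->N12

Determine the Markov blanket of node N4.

Children of N4: N5, N8, N11, N13, N14, N15, N16.
N4's parents: N1.
For each child, the remaining parents (spouses of N4):
  N5: no additional parents.
  parents(N8) \ {N4} = {N2, N7}.
  N11 also has parents N5, N7, N8.
  parents(N13) \ {N4} = {N12}.
  parents(N14) \ {N4} = {N2, N5, N10}.
  N15 also has parents N2, N3, N7, N9, N10, N11, N13.
  N16's other parents are N1, N3, N11, N12, N13.
So the Markov blanket of N4 is {N1, N2, N3, N5, N7, N8, N9, N10, N11, N12, N13, N14, N15, N16}.

{N1, N2, N3, N5, N7, N8, N9, N10, N11, N12, N13, N14, N15, N16}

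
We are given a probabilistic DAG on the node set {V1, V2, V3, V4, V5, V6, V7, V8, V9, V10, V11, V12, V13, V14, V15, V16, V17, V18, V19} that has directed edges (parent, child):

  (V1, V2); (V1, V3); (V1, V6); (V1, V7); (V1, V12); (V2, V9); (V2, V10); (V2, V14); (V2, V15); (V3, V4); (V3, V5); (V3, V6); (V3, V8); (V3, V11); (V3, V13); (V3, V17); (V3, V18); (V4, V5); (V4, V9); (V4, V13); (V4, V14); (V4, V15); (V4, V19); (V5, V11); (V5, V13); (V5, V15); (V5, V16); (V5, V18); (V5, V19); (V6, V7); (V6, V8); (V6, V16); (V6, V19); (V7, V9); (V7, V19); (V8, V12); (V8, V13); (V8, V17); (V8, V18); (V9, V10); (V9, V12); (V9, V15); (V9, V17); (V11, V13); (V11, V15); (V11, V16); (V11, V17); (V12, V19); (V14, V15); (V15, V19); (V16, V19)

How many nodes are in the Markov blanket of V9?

13

By definition, MB(V9) is built from V9's parents, V9's children, and the co-parents of V9.
Pa(V9) = {V2, V4, V7}.
V9 has children V10, V12, V15, V17.
Co-parents of V9 (other parents of its children):
  V10: V2
  V12: V1, V8
  V15: V2, V4, V5, V11, V14
  V17: V3, V8, V11
MB(V9) = {V1, V2, V3, V4, V5, V7, V8, V10, V11, V12, V14, V15, V17}, which has 13 nodes.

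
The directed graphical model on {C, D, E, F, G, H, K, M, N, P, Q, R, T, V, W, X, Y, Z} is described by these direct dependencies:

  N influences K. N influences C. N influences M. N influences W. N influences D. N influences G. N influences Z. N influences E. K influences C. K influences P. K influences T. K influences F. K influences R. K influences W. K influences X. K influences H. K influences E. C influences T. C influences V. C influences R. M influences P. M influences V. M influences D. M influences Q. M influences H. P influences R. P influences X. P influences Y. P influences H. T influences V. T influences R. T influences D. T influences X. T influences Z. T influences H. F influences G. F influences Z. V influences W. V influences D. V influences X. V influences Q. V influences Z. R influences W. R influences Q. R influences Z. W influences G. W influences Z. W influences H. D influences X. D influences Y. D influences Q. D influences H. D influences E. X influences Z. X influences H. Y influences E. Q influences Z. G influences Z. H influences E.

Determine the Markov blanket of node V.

Children of V: D, Q, W, X, Z.
Pa(V) = {C, M, T}.
For each child, the remaining parents (spouses of V):
  W: K, N, R
  D: M, N, T
  X: D, K, P, T
  Q: D, M, R
  Z: F, G, N, Q, R, T, W, X
So the Markov blanket of V is {C, D, F, G, K, M, N, P, Q, R, T, W, X, Z}.

{C, D, F, G, K, M, N, P, Q, R, T, W, X, Z}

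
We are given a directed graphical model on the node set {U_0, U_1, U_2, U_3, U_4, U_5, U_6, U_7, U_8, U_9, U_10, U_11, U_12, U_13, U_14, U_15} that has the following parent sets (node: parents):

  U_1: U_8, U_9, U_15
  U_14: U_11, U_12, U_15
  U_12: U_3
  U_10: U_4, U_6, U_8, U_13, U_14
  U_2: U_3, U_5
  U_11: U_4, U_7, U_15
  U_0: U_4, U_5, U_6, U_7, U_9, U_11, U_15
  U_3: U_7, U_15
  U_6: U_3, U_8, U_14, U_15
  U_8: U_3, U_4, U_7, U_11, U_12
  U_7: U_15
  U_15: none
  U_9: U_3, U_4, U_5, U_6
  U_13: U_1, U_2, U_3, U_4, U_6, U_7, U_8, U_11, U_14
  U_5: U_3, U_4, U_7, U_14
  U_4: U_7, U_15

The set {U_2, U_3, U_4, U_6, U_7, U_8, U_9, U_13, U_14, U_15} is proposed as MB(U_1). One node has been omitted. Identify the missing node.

U_11

By definition, MB(U_1) is built from U_1's parents, U_1's children, and the co-parents of U_1.
Pa(U_1) = {U_8, U_9, U_15}.
Ch(U_1) = {U_13}.
Co-parents of U_1 (other parents of its children):
  parents(U_13) \ {U_1} = {U_2, U_3, U_4, U_6, U_7, U_8, U_11, U_14}.
MB(U_1) = {U_2, U_3, U_4, U_6, U_7, U_8, U_9, U_11, U_13, U_14, U_15}.
Comparing with the claimed set, U_11 is missing.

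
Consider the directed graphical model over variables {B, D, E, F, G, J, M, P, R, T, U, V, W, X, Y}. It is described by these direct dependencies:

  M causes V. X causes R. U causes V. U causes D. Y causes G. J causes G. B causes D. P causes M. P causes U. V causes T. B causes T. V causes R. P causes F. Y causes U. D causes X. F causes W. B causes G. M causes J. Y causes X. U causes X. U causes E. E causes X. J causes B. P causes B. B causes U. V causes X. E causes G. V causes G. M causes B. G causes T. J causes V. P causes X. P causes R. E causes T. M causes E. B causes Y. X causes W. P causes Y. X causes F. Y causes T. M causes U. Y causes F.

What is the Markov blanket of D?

{B, E, P, U, V, X, Y}

D's parents: B, U.
Children of D: X.
For each child, the remaining parents (spouses of D):
  X: E, P, U, V, Y
Taking the union gives {B, E, P, U, V, X, Y}.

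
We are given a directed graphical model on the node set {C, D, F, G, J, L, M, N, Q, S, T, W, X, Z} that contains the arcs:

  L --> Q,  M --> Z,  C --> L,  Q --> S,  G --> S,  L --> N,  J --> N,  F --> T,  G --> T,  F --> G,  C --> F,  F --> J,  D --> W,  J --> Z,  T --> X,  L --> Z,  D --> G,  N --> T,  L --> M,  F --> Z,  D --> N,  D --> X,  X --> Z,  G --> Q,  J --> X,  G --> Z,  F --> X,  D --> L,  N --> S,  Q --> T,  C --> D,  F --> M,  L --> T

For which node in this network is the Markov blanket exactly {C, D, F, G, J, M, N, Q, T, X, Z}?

The target node must have every member of {C, D, F, G, J, M, N, Q, T, X, Z} as a parent, child, or co-parent, and no others.
Parents of L: C, D; children: M, N, Q, T, Z; co-parents: D, F, G, J, M, N, Q, X.
These exactly cover the given set, so the node is L.

L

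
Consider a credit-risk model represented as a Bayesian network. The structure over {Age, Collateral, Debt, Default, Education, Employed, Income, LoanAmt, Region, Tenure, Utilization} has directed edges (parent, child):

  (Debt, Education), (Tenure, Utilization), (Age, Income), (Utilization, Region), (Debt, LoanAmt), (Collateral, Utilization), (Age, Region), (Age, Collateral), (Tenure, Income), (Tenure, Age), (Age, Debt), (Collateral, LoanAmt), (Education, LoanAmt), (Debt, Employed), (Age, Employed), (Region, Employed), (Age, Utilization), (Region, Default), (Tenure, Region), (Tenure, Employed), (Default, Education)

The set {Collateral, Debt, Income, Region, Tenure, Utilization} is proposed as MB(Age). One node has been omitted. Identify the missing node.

Employed

Parents of Age: Tenure.
Children of Age: Collateral, Debt, Employed, Income, Region, Utilization.
Co-parents of Age (other parents of its children):
  Collateral has no other parent.
  parents(Utilization) \ {Age} = {Collateral, Tenure}.
  Debt has no other parent.
  parents(Region) \ {Age} = {Tenure, Utilization}.
  parents(Income) \ {Age} = {Tenure}.
  Employed's other parents are Debt, Region, Tenure.
MB(Age) = {Collateral, Debt, Employed, Income, Region, Tenure, Utilization}.
Comparing with the claimed set, Employed is missing.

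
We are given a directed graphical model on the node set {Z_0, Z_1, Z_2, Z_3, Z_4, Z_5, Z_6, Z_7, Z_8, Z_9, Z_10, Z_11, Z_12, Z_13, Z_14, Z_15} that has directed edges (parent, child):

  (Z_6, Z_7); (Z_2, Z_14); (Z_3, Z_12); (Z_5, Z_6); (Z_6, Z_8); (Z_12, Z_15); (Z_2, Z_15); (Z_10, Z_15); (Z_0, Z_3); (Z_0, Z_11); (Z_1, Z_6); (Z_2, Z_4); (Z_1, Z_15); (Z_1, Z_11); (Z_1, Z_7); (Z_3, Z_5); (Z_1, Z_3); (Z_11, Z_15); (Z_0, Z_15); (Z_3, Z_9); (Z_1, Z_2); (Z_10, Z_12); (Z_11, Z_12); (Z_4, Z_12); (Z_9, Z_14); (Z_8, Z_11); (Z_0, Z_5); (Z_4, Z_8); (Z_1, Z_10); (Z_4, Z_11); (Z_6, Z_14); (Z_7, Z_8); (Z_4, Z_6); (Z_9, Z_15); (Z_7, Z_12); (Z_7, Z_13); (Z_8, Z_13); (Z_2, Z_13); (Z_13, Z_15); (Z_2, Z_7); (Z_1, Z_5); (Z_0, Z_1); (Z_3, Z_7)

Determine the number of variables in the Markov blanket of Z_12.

11

Pa(Z_12) = {Z_3, Z_4, Z_7, Z_10, Z_11}.
Z_12's children: Z_15.
Other parents of Z_12's children:
  parents(Z_15) \ {Z_12} = {Z_0, Z_1, Z_2, Z_9, Z_10, Z_11, Z_13}.
MB(Z_12) = {Z_0, Z_1, Z_2, Z_3, Z_4, Z_7, Z_9, Z_10, Z_11, Z_13, Z_15}, which has 11 nodes.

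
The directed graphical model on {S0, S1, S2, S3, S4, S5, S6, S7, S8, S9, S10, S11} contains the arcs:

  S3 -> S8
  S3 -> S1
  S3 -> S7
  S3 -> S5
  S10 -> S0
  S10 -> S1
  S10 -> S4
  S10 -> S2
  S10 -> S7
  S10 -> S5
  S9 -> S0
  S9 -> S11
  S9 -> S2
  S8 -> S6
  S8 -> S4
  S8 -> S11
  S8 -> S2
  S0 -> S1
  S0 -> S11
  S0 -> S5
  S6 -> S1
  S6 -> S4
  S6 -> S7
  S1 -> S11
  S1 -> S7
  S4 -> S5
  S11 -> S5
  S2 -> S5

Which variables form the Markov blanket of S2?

Pa(S2) = {S8, S9, S10}.
Ch(S2) = {S5}.
Other parents of S2's children:
  S5: S0, S3, S4, S10, S11
MB(S2) = {S0, S3, S4, S5, S8, S9, S10, S11}.

{S0, S3, S4, S5, S8, S9, S10, S11}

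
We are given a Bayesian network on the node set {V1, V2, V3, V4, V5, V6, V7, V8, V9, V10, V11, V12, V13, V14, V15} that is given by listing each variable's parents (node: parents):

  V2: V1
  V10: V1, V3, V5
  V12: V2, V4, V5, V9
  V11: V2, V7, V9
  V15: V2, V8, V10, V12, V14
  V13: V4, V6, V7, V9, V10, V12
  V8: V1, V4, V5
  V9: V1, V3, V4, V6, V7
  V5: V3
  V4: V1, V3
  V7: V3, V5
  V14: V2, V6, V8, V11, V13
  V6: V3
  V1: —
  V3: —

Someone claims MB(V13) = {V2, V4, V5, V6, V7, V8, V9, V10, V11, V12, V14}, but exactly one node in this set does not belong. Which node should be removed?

V5

By definition, MB(V13) is built from V13's parents, V13's children, and the co-parents of V13.
Ch(V13) = {V14}.
V13's parents: V4, V6, V7, V9, V10, V12.
Co-parents of V13 (other parents of its children):
  parents(V14) \ {V13} = {V2, V6, V8, V11}.
MB(V13) = {V2, V4, V6, V7, V8, V9, V10, V11, V12, V14}.
V5 is neither a parent, child, nor co-parent of V13, so it does not belong.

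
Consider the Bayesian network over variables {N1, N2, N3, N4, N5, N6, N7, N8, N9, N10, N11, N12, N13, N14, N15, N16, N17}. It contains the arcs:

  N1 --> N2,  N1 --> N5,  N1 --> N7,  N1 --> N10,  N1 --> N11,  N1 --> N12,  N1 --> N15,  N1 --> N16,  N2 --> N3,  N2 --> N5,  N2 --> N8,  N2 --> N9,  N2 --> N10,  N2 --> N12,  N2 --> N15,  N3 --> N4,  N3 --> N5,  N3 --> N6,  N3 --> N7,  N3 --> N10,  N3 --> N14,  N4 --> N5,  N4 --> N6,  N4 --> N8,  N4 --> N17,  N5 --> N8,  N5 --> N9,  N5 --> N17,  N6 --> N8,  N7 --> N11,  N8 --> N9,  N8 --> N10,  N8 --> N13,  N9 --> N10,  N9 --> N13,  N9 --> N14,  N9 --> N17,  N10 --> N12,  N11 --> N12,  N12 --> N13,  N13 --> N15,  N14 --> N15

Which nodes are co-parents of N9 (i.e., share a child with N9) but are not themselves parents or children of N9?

Children of N9: N10, N13, N14, N17.
  parents(N10) \ {N9} = {N1, N2, N3, N8}.
  parents(N13) \ {N9} = {N8, N12}.
  N14's other parent is N3.
  parents(N17) \ {N9} = {N4, N5}.
Excluding nodes already adjacent to N9 (N2, N5, N8, N10, N13, N14, N17), the co-parent-only contribution is {N1, N3, N4, N12}.

{N1, N3, N4, N12}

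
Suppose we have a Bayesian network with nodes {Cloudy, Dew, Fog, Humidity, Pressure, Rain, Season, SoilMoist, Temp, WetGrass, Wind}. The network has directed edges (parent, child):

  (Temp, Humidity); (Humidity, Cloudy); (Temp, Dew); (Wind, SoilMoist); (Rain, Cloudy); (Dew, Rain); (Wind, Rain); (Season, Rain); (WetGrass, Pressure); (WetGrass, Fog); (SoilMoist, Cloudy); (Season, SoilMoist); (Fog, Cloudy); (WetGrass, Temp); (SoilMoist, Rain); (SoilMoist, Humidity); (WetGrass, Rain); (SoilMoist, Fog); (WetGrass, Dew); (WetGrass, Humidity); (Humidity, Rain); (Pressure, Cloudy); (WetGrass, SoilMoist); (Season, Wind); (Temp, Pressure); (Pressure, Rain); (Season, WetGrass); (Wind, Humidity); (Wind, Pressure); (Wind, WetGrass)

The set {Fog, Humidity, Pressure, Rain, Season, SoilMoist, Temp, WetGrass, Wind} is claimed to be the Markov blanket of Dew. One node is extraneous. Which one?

Dew has parents Temp, WetGrass.
Ch(Dew) = {Rain}.
Parents of each child, excluding Dew:
  Rain's other parents are Humidity, Pressure, Season, SoilMoist, WetGrass, Wind.
MB(Dew) = {Humidity, Pressure, Rain, Season, SoilMoist, Temp, WetGrass, Wind}.
Fog is neither a parent, child, nor co-parent of Dew, so it does not belong.

Fog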